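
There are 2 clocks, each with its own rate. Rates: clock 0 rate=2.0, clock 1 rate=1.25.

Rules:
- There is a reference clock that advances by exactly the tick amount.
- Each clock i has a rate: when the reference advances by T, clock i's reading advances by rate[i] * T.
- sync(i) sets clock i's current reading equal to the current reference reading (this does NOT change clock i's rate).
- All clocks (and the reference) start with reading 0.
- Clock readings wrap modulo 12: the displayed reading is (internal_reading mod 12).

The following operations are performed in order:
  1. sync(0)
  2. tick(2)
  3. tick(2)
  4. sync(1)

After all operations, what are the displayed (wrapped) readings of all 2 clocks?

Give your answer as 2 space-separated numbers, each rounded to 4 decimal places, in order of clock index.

After op 1 sync(0): ref=0.0000 raw=[0.0000 0.0000]
After op 2 tick(2): ref=2.0000 raw=[4.0000 2.5000]
After op 3 tick(2): ref=4.0000 raw=[8.0000 5.0000]
After op 4 sync(1): ref=4.0000 raw=[8.0000 4.0000]
Wrap final raw readings (mod 12): 8.0000 mod 12 = 8.0000; 4.0000 mod 12 = 4.0000

Answer: 8.0000 4.0000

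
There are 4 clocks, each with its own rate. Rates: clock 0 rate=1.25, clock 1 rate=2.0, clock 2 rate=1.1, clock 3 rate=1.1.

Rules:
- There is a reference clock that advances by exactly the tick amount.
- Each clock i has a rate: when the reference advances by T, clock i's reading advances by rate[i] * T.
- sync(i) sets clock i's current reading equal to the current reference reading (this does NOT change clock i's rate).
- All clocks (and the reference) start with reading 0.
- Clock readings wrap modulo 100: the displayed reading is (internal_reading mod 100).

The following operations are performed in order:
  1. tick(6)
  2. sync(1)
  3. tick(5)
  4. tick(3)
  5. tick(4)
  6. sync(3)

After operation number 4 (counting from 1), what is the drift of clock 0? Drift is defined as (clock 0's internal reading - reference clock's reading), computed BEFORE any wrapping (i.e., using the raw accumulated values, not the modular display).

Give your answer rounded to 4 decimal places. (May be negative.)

After op 1 tick(6): ref=6.0000 raw=[7.5000 12.0000 6.6000 6.6000]
After op 2 sync(1): ref=6.0000 raw=[7.5000 6.0000 6.6000 6.6000]
After op 3 tick(5): ref=11.0000 raw=[13.7500 16.0000 12.1000 12.1000]
After op 4 tick(3): ref=14.0000 raw=[17.5000 22.0000 15.4000 15.4000]
Drift of clock 0 after op 4: 17.5000 - 14.0000 = 3.5000

Answer: 3.5000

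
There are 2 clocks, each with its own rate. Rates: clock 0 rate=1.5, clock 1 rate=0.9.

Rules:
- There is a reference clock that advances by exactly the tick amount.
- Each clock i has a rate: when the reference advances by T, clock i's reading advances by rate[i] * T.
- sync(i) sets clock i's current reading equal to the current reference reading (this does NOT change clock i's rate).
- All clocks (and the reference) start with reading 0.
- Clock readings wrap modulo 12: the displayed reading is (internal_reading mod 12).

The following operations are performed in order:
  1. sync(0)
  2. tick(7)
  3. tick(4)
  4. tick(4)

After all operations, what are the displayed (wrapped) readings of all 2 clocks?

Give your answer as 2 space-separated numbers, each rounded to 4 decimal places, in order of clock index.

After op 1 sync(0): ref=0.0000 raw=[0.0000 0.0000]
After op 2 tick(7): ref=7.0000 raw=[10.5000 6.3000]
After op 3 tick(4): ref=11.0000 raw=[16.5000 9.9000]
After op 4 tick(4): ref=15.0000 raw=[22.5000 13.5000]
Wrap final raw readings (mod 12): 22.5000 mod 12 = 10.5000; 13.5000 mod 12 = 1.5000

Answer: 10.5000 1.5000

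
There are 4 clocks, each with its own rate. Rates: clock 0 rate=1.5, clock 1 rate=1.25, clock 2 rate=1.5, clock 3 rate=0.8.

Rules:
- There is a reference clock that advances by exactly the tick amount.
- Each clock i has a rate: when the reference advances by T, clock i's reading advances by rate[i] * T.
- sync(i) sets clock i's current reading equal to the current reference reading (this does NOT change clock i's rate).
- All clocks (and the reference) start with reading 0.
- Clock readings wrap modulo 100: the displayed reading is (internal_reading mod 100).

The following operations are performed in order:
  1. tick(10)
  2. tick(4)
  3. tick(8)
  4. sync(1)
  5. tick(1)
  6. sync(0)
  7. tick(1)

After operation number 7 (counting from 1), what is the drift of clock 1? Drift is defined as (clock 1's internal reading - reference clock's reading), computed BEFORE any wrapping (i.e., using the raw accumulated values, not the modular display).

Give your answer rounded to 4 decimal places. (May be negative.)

Answer: 0.5000

Derivation:
After op 1 tick(10): ref=10.0000 raw=[15.0000 12.5000 15.0000 8.0000]
After op 2 tick(4): ref=14.0000 raw=[21.0000 17.5000 21.0000 11.2000]
After op 3 tick(8): ref=22.0000 raw=[33.0000 27.5000 33.0000 17.6000]
After op 4 sync(1): ref=22.0000 raw=[33.0000 22.0000 33.0000 17.6000]
After op 5 tick(1): ref=23.0000 raw=[34.5000 23.2500 34.5000 18.4000]
After op 6 sync(0): ref=23.0000 raw=[23.0000 23.2500 34.5000 18.4000]
After op 7 tick(1): ref=24.0000 raw=[24.5000 24.5000 36.0000 19.2000]
Drift of clock 1 after op 7: 24.5000 - 24.0000 = 0.5000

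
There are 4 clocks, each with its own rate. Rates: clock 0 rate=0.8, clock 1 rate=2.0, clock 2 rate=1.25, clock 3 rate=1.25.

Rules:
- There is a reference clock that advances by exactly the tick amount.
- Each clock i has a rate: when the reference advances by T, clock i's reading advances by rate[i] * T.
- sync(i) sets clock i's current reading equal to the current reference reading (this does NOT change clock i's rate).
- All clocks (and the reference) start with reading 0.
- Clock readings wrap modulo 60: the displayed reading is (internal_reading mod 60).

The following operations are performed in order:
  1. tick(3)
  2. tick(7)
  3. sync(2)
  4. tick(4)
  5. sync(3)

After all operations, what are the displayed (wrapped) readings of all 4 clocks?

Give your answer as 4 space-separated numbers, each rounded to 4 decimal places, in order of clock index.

After op 1 tick(3): ref=3.0000 raw=[2.4000 6.0000 3.7500 3.7500]
After op 2 tick(7): ref=10.0000 raw=[8.0000 20.0000 12.5000 12.5000]
After op 3 sync(2): ref=10.0000 raw=[8.0000 20.0000 10.0000 12.5000]
After op 4 tick(4): ref=14.0000 raw=[11.2000 28.0000 15.0000 17.5000]
After op 5 sync(3): ref=14.0000 raw=[11.2000 28.0000 15.0000 14.0000]
Wrap final raw readings (mod 60): 11.2000 mod 60 = 11.2000; 28.0000 mod 60 = 28.0000; 15.0000 mod 60 = 15.0000; 14.0000 mod 60 = 14.0000

Answer: 11.2000 28.0000 15.0000 14.0000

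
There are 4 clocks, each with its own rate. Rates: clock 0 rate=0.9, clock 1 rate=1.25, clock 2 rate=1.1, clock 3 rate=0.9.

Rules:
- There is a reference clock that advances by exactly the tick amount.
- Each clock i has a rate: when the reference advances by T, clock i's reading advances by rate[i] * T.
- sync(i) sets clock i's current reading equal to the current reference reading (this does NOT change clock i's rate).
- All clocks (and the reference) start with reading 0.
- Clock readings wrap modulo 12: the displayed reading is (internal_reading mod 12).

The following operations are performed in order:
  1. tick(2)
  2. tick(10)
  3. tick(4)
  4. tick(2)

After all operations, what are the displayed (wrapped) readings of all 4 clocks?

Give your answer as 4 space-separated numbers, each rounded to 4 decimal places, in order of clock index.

Answer: 4.2000 10.5000 7.8000 4.2000

Derivation:
After op 1 tick(2): ref=2.0000 raw=[1.8000 2.5000 2.2000 1.8000]
After op 2 tick(10): ref=12.0000 raw=[10.8000 15.0000 13.2000 10.8000]
After op 3 tick(4): ref=16.0000 raw=[14.4000 20.0000 17.6000 14.4000]
After op 4 tick(2): ref=18.0000 raw=[16.2000 22.5000 19.8000 16.2000]
Wrap final raw readings (mod 12): 16.2000 mod 12 = 4.2000; 22.5000 mod 12 = 10.5000; 19.8000 mod 12 = 7.8000; 16.2000 mod 12 = 4.2000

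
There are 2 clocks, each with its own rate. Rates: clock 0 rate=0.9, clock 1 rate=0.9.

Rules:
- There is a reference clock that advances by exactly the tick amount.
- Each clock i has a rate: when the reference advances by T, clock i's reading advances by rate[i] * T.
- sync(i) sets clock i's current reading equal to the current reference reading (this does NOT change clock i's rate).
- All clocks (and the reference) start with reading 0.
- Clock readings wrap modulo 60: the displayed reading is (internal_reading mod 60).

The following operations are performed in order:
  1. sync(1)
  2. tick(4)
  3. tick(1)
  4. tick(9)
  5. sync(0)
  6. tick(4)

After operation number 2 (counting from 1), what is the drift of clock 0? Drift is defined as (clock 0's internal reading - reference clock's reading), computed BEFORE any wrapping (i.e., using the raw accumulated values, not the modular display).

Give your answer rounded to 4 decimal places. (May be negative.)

Answer: -0.4000

Derivation:
After op 1 sync(1): ref=0.0000 raw=[0.0000 0.0000]
After op 2 tick(4): ref=4.0000 raw=[3.6000 3.6000]
Drift of clock 0 after op 2: 3.6000 - 4.0000 = -0.4000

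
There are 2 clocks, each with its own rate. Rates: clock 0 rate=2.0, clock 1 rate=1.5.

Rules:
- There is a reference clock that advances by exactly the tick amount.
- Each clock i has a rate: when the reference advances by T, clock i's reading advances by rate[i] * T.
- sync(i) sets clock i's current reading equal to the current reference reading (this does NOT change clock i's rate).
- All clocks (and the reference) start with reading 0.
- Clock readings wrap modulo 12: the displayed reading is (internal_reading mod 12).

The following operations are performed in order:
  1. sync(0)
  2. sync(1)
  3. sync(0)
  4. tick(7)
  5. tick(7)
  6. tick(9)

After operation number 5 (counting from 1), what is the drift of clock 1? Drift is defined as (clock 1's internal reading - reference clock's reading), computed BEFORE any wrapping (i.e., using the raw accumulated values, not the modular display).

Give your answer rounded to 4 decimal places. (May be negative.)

After op 1 sync(0): ref=0.0000 raw=[0.0000 0.0000]
After op 2 sync(1): ref=0.0000 raw=[0.0000 0.0000]
After op 3 sync(0): ref=0.0000 raw=[0.0000 0.0000]
After op 4 tick(7): ref=7.0000 raw=[14.0000 10.5000]
After op 5 tick(7): ref=14.0000 raw=[28.0000 21.0000]
Drift of clock 1 after op 5: 21.0000 - 14.0000 = 7.0000

Answer: 7.0000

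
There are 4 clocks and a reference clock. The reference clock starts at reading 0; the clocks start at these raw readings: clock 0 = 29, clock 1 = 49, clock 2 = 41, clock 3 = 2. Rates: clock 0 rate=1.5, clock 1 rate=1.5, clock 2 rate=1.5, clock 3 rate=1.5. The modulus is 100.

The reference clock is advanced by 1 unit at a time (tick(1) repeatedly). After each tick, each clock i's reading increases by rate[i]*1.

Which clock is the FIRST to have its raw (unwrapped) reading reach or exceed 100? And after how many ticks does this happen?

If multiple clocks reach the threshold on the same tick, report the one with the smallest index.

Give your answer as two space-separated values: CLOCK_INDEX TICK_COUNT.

clock 0: start=29, rate=1.5, needs 100-29 = 71; ticks = ceil(71/1.5) = ceil(47.3333) = 48; reading at tick 48 = 29 + 1.5*48 = 101.0000
clock 1: start=49, rate=1.5, needs 100-49 = 51; ticks = ceil(51/1.5) = ceil(34.0000) = 34; reading at tick 34 = 49 + 1.5*34 = 100.0000
clock 2: start=41, rate=1.5, needs 100-41 = 59; ticks = ceil(59/1.5) = ceil(39.3333) = 40; reading at tick 40 = 41 + 1.5*40 = 101.0000
clock 3: start=2, rate=1.5, needs 100-2 = 98; ticks = ceil(98/1.5) = ceil(65.3333) = 66; reading at tick 66 = 2 + 1.5*66 = 101.0000
Minimum tick count = 34; winners = [1]; smallest index = 1

Answer: 1 34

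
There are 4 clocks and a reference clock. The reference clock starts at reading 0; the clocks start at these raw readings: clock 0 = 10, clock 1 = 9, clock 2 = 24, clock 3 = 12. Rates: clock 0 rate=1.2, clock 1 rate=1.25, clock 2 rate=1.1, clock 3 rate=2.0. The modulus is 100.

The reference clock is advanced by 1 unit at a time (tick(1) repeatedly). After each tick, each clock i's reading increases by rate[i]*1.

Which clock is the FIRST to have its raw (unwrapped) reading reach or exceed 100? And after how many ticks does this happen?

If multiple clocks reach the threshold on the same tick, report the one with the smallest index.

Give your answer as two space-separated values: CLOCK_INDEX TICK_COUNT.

Answer: 3 44

Derivation:
clock 0: start=10, rate=1.2, needs 100-10 = 90; ticks = ceil(90/1.2) = ceil(75.0000) = 75; reading at tick 75 = 10 + 1.2*75 = 100.0000
clock 1: start=9, rate=1.25, needs 100-9 = 91; ticks = ceil(91/1.25) = ceil(72.8000) = 73; reading at tick 73 = 9 + 1.25*73 = 100.2500
clock 2: start=24, rate=1.1, needs 100-24 = 76; ticks = ceil(76/1.1) = ceil(69.0909) = 70; reading at tick 70 = 24 + 1.1*70 = 101.0000
clock 3: start=12, rate=2.0, needs 100-12 = 88; ticks = ceil(88/2.0) = ceil(44.0000) = 44; reading at tick 44 = 12 + 2.0*44 = 100.0000
Minimum tick count = 44; winners = [3]; smallest index = 3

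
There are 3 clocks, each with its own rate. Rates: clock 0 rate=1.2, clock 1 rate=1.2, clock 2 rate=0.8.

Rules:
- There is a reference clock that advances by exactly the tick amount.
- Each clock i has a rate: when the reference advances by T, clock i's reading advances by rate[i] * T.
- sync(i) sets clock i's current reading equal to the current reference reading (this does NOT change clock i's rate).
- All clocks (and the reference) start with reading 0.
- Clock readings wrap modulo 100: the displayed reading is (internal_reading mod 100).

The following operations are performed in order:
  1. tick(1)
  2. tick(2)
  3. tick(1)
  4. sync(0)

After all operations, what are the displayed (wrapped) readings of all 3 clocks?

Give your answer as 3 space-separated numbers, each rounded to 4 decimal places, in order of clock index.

Answer: 4.0000 4.8000 3.2000

Derivation:
After op 1 tick(1): ref=1.0000 raw=[1.2000 1.2000 0.8000]
After op 2 tick(2): ref=3.0000 raw=[3.6000 3.6000 2.4000]
After op 3 tick(1): ref=4.0000 raw=[4.8000 4.8000 3.2000]
After op 4 sync(0): ref=4.0000 raw=[4.0000 4.8000 3.2000]
Wrap final raw readings (mod 100): 4.0000 mod 100 = 4.0000; 4.8000 mod 100 = 4.8000; 3.2000 mod 100 = 3.2000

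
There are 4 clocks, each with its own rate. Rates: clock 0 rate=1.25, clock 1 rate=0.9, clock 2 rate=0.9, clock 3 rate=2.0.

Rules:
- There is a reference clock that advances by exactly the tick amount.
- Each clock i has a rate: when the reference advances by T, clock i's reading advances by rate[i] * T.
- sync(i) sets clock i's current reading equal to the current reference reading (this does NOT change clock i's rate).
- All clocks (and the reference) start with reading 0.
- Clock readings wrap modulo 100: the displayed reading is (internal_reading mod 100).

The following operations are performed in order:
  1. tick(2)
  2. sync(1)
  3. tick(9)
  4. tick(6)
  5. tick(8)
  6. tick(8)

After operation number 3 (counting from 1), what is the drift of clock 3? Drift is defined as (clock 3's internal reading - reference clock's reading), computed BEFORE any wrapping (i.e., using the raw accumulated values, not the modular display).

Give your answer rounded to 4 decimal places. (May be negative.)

Answer: 11.0000

Derivation:
After op 1 tick(2): ref=2.0000 raw=[2.5000 1.8000 1.8000 4.0000]
After op 2 sync(1): ref=2.0000 raw=[2.5000 2.0000 1.8000 4.0000]
After op 3 tick(9): ref=11.0000 raw=[13.7500 10.1000 9.9000 22.0000]
Drift of clock 3 after op 3: 22.0000 - 11.0000 = 11.0000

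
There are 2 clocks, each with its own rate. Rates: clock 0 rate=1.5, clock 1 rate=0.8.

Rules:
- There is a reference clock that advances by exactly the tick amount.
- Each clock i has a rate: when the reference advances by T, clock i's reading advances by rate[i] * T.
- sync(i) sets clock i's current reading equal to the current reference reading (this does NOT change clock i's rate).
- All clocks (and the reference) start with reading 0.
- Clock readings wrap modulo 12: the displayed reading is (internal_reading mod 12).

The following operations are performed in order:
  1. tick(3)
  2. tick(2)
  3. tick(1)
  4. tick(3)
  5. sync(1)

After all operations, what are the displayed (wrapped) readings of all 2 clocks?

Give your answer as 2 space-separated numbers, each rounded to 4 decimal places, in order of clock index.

After op 1 tick(3): ref=3.0000 raw=[4.5000 2.4000]
After op 2 tick(2): ref=5.0000 raw=[7.5000 4.0000]
After op 3 tick(1): ref=6.0000 raw=[9.0000 4.8000]
After op 4 tick(3): ref=9.0000 raw=[13.5000 7.2000]
After op 5 sync(1): ref=9.0000 raw=[13.5000 9.0000]
Wrap final raw readings (mod 12): 13.5000 mod 12 = 1.5000; 9.0000 mod 12 = 9.0000

Answer: 1.5000 9.0000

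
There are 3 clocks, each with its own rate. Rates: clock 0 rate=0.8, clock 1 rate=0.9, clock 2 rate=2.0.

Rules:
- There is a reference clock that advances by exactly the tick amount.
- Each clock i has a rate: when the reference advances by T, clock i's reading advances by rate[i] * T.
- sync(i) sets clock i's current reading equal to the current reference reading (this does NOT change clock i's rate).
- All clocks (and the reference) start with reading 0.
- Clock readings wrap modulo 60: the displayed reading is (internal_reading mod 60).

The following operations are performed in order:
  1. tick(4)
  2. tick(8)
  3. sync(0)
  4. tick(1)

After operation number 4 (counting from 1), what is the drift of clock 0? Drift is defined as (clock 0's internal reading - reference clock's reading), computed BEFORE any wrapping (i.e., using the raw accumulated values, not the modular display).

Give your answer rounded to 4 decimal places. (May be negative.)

Answer: -0.2000

Derivation:
After op 1 tick(4): ref=4.0000 raw=[3.2000 3.6000 8.0000]
After op 2 tick(8): ref=12.0000 raw=[9.6000 10.8000 24.0000]
After op 3 sync(0): ref=12.0000 raw=[12.0000 10.8000 24.0000]
After op 4 tick(1): ref=13.0000 raw=[12.8000 11.7000 26.0000]
Drift of clock 0 after op 4: 12.8000 - 13.0000 = -0.2000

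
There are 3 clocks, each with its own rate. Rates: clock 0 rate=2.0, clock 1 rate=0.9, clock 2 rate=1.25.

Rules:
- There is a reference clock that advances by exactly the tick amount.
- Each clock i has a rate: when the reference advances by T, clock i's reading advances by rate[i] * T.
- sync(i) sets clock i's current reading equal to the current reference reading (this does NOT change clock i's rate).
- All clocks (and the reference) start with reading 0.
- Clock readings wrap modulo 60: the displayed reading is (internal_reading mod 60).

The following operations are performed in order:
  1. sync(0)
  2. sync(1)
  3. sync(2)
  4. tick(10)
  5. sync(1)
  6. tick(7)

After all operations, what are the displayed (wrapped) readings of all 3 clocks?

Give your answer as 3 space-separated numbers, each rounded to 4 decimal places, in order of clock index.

Answer: 34.0000 16.3000 21.2500

Derivation:
After op 1 sync(0): ref=0.0000 raw=[0.0000 0.0000 0.0000]
After op 2 sync(1): ref=0.0000 raw=[0.0000 0.0000 0.0000]
After op 3 sync(2): ref=0.0000 raw=[0.0000 0.0000 0.0000]
After op 4 tick(10): ref=10.0000 raw=[20.0000 9.0000 12.5000]
After op 5 sync(1): ref=10.0000 raw=[20.0000 10.0000 12.5000]
After op 6 tick(7): ref=17.0000 raw=[34.0000 16.3000 21.2500]
Wrap final raw readings (mod 60): 34.0000 mod 60 = 34.0000; 16.3000 mod 60 = 16.3000; 21.2500 mod 60 = 21.2500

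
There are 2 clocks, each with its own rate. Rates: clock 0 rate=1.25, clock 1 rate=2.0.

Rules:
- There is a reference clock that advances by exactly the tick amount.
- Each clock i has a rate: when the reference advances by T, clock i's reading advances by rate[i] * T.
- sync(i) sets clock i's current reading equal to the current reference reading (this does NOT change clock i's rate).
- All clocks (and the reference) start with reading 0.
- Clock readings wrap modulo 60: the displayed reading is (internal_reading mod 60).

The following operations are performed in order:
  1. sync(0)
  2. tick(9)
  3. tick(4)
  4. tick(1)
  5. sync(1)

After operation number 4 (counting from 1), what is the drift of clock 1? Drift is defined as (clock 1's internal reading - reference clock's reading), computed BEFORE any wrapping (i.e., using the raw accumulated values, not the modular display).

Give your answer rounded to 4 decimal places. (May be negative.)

Answer: 14.0000

Derivation:
After op 1 sync(0): ref=0.0000 raw=[0.0000 0.0000]
After op 2 tick(9): ref=9.0000 raw=[11.2500 18.0000]
After op 3 tick(4): ref=13.0000 raw=[16.2500 26.0000]
After op 4 tick(1): ref=14.0000 raw=[17.5000 28.0000]
Drift of clock 1 after op 4: 28.0000 - 14.0000 = 14.0000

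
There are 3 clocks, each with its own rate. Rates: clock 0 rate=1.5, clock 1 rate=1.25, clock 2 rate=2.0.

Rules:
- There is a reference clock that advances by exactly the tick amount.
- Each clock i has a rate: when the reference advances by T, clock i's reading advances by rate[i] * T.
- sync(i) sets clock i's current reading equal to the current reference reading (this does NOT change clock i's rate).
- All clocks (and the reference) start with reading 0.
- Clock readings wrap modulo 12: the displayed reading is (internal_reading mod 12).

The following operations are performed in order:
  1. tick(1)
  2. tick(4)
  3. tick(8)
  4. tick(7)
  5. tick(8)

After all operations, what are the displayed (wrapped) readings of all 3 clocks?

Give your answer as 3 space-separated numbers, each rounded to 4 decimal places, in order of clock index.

After op 1 tick(1): ref=1.0000 raw=[1.5000 1.2500 2.0000]
After op 2 tick(4): ref=5.0000 raw=[7.5000 6.2500 10.0000]
After op 3 tick(8): ref=13.0000 raw=[19.5000 16.2500 26.0000]
After op 4 tick(7): ref=20.0000 raw=[30.0000 25.0000 40.0000]
After op 5 tick(8): ref=28.0000 raw=[42.0000 35.0000 56.0000]
Wrap final raw readings (mod 12): 42.0000 mod 12 = 6.0000; 35.0000 mod 12 = 11.0000; 56.0000 mod 12 = 8.0000

Answer: 6.0000 11.0000 8.0000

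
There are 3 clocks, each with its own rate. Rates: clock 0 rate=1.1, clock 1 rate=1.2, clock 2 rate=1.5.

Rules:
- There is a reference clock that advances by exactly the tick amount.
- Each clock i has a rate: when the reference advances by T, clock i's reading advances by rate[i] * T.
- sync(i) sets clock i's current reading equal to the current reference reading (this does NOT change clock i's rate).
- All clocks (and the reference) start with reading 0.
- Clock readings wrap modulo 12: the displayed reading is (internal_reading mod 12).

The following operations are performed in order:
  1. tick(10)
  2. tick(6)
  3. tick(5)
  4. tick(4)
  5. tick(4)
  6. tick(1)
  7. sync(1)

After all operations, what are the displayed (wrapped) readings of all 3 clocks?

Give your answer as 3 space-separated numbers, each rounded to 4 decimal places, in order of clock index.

After op 1 tick(10): ref=10.0000 raw=[11.0000 12.0000 15.0000]
After op 2 tick(6): ref=16.0000 raw=[17.6000 19.2000 24.0000]
After op 3 tick(5): ref=21.0000 raw=[23.1000 25.2000 31.5000]
After op 4 tick(4): ref=25.0000 raw=[27.5000 30.0000 37.5000]
After op 5 tick(4): ref=29.0000 raw=[31.9000 34.8000 43.5000]
After op 6 tick(1): ref=30.0000 raw=[33.0000 36.0000 45.0000]
After op 7 sync(1): ref=30.0000 raw=[33.0000 30.0000 45.0000]
Wrap final raw readings (mod 12): 33.0000 mod 12 = 9.0000; 30.0000 mod 12 = 6.0000; 45.0000 mod 12 = 9.0000

Answer: 9.0000 6.0000 9.0000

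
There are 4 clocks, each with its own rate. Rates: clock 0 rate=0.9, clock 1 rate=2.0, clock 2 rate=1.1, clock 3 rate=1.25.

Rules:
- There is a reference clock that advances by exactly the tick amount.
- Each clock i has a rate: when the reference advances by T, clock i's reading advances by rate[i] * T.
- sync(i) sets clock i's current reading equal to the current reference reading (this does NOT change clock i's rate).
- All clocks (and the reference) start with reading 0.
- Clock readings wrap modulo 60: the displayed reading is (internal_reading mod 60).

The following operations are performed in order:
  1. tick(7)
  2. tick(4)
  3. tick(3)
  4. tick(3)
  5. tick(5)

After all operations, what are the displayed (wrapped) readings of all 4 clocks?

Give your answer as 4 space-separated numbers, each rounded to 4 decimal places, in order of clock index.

Answer: 19.8000 44.0000 24.2000 27.5000

Derivation:
After op 1 tick(7): ref=7.0000 raw=[6.3000 14.0000 7.7000 8.7500]
After op 2 tick(4): ref=11.0000 raw=[9.9000 22.0000 12.1000 13.7500]
After op 3 tick(3): ref=14.0000 raw=[12.6000 28.0000 15.4000 17.5000]
After op 4 tick(3): ref=17.0000 raw=[15.3000 34.0000 18.7000 21.2500]
After op 5 tick(5): ref=22.0000 raw=[19.8000 44.0000 24.2000 27.5000]
Wrap final raw readings (mod 60): 19.8000 mod 60 = 19.8000; 44.0000 mod 60 = 44.0000; 24.2000 mod 60 = 24.2000; 27.5000 mod 60 = 27.5000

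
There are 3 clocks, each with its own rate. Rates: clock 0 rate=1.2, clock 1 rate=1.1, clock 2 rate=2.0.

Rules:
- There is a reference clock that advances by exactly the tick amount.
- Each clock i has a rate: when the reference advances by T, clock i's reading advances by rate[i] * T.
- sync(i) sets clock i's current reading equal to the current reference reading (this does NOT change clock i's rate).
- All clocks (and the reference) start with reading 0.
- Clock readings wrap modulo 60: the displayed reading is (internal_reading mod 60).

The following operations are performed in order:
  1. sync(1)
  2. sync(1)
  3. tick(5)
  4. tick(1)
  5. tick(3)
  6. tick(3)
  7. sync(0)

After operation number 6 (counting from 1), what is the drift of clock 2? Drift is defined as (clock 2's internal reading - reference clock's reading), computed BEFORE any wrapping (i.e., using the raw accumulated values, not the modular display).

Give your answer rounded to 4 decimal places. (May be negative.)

After op 1 sync(1): ref=0.0000 raw=[0.0000 0.0000 0.0000]
After op 2 sync(1): ref=0.0000 raw=[0.0000 0.0000 0.0000]
After op 3 tick(5): ref=5.0000 raw=[6.0000 5.5000 10.0000]
After op 4 tick(1): ref=6.0000 raw=[7.2000 6.6000 12.0000]
After op 5 tick(3): ref=9.0000 raw=[10.8000 9.9000 18.0000]
After op 6 tick(3): ref=12.0000 raw=[14.4000 13.2000 24.0000]
Drift of clock 2 after op 6: 24.0000 - 12.0000 = 12.0000

Answer: 12.0000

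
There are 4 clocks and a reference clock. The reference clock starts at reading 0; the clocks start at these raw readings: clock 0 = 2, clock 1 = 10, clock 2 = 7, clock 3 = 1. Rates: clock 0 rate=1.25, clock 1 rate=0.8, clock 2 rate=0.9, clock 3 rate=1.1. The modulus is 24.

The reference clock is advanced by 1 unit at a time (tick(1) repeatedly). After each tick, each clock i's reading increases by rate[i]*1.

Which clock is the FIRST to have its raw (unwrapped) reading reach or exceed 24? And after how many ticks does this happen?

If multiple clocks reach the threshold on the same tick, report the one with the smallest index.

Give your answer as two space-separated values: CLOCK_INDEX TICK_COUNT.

clock 0: start=2, rate=1.25, needs 24-2 = 22; ticks = ceil(22/1.25) = ceil(17.6000) = 18; reading at tick 18 = 2 + 1.25*18 = 24.5000
clock 1: start=10, rate=0.8, needs 24-10 = 14; ticks = ceil(14/0.8) = ceil(17.5000) = 18; reading at tick 18 = 10 + 0.8*18 = 24.4000
clock 2: start=7, rate=0.9, needs 24-7 = 17; ticks = ceil(17/0.9) = ceil(18.8889) = 19; reading at tick 19 = 7 + 0.9*19 = 24.1000
clock 3: start=1, rate=1.1, needs 24-1 = 23; ticks = ceil(23/1.1) = ceil(20.9091) = 21; reading at tick 21 = 1 + 1.1*21 = 24.1000
Minimum tick count = 18; winners = [0, 1]; smallest index = 0

Answer: 0 18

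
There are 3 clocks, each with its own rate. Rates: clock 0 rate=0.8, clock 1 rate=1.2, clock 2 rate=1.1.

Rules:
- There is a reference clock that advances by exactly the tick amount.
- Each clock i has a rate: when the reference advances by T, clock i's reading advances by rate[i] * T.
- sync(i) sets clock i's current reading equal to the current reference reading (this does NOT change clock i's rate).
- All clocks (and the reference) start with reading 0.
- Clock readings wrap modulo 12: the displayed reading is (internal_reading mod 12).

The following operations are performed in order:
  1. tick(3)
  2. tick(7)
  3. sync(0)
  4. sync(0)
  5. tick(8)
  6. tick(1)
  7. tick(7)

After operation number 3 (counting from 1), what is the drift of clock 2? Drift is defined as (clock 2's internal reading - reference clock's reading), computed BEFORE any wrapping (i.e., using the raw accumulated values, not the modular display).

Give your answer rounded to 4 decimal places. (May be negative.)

Answer: 1.0000

Derivation:
After op 1 tick(3): ref=3.0000 raw=[2.4000 3.6000 3.3000]
After op 2 tick(7): ref=10.0000 raw=[8.0000 12.0000 11.0000]
After op 3 sync(0): ref=10.0000 raw=[10.0000 12.0000 11.0000]
Drift of clock 2 after op 3: 11.0000 - 10.0000 = 1.0000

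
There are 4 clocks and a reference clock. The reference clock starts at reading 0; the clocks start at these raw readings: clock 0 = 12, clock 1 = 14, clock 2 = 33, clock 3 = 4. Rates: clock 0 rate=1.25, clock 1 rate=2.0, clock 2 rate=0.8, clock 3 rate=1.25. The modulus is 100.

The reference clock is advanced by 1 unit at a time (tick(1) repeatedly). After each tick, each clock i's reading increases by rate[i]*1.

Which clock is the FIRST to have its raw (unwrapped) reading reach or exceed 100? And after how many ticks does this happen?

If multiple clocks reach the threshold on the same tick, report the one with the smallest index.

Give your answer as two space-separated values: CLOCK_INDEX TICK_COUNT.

Answer: 1 43

Derivation:
clock 0: start=12, rate=1.25, needs 100-12 = 88; ticks = ceil(88/1.25) = ceil(70.4000) = 71; reading at tick 71 = 12 + 1.25*71 = 100.7500
clock 1: start=14, rate=2.0, needs 100-14 = 86; ticks = ceil(86/2.0) = ceil(43.0000) = 43; reading at tick 43 = 14 + 2.0*43 = 100.0000
clock 2: start=33, rate=0.8, needs 100-33 = 67; ticks = ceil(67/0.8) = ceil(83.7500) = 84; reading at tick 84 = 33 + 0.8*84 = 100.2000
clock 3: start=4, rate=1.25, needs 100-4 = 96; ticks = ceil(96/1.25) = ceil(76.8000) = 77; reading at tick 77 = 4 + 1.25*77 = 100.2500
Minimum tick count = 43; winners = [1]; smallest index = 1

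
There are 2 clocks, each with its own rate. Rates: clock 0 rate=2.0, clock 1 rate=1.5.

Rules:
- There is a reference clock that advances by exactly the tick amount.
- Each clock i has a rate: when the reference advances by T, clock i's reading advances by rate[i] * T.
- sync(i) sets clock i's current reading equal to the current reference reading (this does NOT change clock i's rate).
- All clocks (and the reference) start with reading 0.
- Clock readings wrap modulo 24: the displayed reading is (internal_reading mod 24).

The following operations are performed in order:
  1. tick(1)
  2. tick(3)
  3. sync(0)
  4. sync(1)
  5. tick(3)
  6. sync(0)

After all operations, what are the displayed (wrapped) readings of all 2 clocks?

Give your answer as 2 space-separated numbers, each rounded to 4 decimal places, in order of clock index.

After op 1 tick(1): ref=1.0000 raw=[2.0000 1.5000]
After op 2 tick(3): ref=4.0000 raw=[8.0000 6.0000]
After op 3 sync(0): ref=4.0000 raw=[4.0000 6.0000]
After op 4 sync(1): ref=4.0000 raw=[4.0000 4.0000]
After op 5 tick(3): ref=7.0000 raw=[10.0000 8.5000]
After op 6 sync(0): ref=7.0000 raw=[7.0000 8.5000]
Wrap final raw readings (mod 24): 7.0000 mod 24 = 7.0000; 8.5000 mod 24 = 8.5000

Answer: 7.0000 8.5000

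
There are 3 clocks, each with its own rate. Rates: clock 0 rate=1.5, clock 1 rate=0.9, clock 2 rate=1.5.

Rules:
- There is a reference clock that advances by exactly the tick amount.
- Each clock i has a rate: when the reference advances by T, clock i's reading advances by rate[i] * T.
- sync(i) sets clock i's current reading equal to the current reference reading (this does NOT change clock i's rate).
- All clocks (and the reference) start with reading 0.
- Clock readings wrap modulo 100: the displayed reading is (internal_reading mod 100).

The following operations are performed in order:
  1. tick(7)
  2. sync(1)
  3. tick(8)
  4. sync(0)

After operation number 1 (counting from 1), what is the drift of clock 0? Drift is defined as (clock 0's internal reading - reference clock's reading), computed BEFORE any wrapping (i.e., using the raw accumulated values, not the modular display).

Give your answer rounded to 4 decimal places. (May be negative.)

After op 1 tick(7): ref=7.0000 raw=[10.5000 6.3000 10.5000]
Drift of clock 0 after op 1: 10.5000 - 7.0000 = 3.5000

Answer: 3.5000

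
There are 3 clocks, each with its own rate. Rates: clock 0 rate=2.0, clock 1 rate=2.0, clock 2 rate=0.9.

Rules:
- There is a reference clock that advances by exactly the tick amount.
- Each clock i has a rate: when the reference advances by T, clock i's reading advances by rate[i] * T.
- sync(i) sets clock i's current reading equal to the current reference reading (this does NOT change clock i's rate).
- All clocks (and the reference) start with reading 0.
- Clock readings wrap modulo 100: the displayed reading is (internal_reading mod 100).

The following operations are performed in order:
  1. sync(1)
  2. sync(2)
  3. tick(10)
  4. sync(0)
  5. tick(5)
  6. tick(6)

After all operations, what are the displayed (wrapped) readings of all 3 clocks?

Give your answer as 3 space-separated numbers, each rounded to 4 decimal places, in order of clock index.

After op 1 sync(1): ref=0.0000 raw=[0.0000 0.0000 0.0000]
After op 2 sync(2): ref=0.0000 raw=[0.0000 0.0000 0.0000]
After op 3 tick(10): ref=10.0000 raw=[20.0000 20.0000 9.0000]
After op 4 sync(0): ref=10.0000 raw=[10.0000 20.0000 9.0000]
After op 5 tick(5): ref=15.0000 raw=[20.0000 30.0000 13.5000]
After op 6 tick(6): ref=21.0000 raw=[32.0000 42.0000 18.9000]
Wrap final raw readings (mod 100): 32.0000 mod 100 = 32.0000; 42.0000 mod 100 = 42.0000; 18.9000 mod 100 = 18.9000

Answer: 32.0000 42.0000 18.9000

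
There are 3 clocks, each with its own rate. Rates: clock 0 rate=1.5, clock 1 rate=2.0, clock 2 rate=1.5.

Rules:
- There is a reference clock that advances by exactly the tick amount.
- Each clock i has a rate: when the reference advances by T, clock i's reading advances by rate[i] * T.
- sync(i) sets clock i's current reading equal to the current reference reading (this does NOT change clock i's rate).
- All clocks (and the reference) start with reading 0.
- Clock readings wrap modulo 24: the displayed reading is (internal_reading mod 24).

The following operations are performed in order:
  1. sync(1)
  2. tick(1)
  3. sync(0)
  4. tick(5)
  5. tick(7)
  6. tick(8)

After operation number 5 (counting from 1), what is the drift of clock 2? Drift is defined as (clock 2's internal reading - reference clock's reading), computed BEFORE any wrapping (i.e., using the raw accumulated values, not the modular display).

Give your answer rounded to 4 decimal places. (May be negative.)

Answer: 6.5000

Derivation:
After op 1 sync(1): ref=0.0000 raw=[0.0000 0.0000 0.0000]
After op 2 tick(1): ref=1.0000 raw=[1.5000 2.0000 1.5000]
After op 3 sync(0): ref=1.0000 raw=[1.0000 2.0000 1.5000]
After op 4 tick(5): ref=6.0000 raw=[8.5000 12.0000 9.0000]
After op 5 tick(7): ref=13.0000 raw=[19.0000 26.0000 19.5000]
Drift of clock 2 after op 5: 19.5000 - 13.0000 = 6.5000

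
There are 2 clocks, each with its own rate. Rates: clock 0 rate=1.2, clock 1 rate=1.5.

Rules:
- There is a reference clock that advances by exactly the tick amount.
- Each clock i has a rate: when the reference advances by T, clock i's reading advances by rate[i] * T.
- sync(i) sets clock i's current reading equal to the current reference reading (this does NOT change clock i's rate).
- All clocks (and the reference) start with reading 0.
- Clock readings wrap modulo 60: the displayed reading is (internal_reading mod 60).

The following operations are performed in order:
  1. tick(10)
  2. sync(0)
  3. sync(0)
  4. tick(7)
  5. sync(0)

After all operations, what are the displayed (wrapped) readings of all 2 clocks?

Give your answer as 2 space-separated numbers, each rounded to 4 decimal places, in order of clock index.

After op 1 tick(10): ref=10.0000 raw=[12.0000 15.0000]
After op 2 sync(0): ref=10.0000 raw=[10.0000 15.0000]
After op 3 sync(0): ref=10.0000 raw=[10.0000 15.0000]
After op 4 tick(7): ref=17.0000 raw=[18.4000 25.5000]
After op 5 sync(0): ref=17.0000 raw=[17.0000 25.5000]
Wrap final raw readings (mod 60): 17.0000 mod 60 = 17.0000; 25.5000 mod 60 = 25.5000

Answer: 17.0000 25.5000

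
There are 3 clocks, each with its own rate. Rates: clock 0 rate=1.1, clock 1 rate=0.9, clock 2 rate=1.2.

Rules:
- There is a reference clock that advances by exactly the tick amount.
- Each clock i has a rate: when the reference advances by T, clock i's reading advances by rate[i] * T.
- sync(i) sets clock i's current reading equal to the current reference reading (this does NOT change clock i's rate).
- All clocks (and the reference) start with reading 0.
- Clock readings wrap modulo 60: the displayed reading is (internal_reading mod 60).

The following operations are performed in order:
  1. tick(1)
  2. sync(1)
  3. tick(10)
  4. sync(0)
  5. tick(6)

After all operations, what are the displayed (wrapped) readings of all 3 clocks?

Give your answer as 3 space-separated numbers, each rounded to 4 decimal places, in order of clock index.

Answer: 17.6000 15.4000 20.4000

Derivation:
After op 1 tick(1): ref=1.0000 raw=[1.1000 0.9000 1.2000]
After op 2 sync(1): ref=1.0000 raw=[1.1000 1.0000 1.2000]
After op 3 tick(10): ref=11.0000 raw=[12.1000 10.0000 13.2000]
After op 4 sync(0): ref=11.0000 raw=[11.0000 10.0000 13.2000]
After op 5 tick(6): ref=17.0000 raw=[17.6000 15.4000 20.4000]
Wrap final raw readings (mod 60): 17.6000 mod 60 = 17.6000; 15.4000 mod 60 = 15.4000; 20.4000 mod 60 = 20.4000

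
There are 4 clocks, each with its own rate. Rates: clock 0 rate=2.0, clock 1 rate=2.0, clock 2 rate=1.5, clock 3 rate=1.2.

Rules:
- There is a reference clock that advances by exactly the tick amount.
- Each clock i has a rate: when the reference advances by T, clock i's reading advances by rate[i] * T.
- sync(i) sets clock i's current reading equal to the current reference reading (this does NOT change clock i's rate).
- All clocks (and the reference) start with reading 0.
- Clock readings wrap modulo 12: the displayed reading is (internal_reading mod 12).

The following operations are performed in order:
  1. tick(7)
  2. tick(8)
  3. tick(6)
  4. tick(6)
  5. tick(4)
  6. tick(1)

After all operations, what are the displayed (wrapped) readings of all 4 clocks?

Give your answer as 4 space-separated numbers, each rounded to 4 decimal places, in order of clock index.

After op 1 tick(7): ref=7.0000 raw=[14.0000 14.0000 10.5000 8.4000]
After op 2 tick(8): ref=15.0000 raw=[30.0000 30.0000 22.5000 18.0000]
After op 3 tick(6): ref=21.0000 raw=[42.0000 42.0000 31.5000 25.2000]
After op 4 tick(6): ref=27.0000 raw=[54.0000 54.0000 40.5000 32.4000]
After op 5 tick(4): ref=31.0000 raw=[62.0000 62.0000 46.5000 37.2000]
After op 6 tick(1): ref=32.0000 raw=[64.0000 64.0000 48.0000 38.4000]
Wrap final raw readings (mod 12): 64.0000 mod 12 = 4.0000; 64.0000 mod 12 = 4.0000; 48.0000 mod 12 = 0.0000; 38.4000 mod 12 = 2.4000

Answer: 4.0000 4.0000 0.0000 2.4000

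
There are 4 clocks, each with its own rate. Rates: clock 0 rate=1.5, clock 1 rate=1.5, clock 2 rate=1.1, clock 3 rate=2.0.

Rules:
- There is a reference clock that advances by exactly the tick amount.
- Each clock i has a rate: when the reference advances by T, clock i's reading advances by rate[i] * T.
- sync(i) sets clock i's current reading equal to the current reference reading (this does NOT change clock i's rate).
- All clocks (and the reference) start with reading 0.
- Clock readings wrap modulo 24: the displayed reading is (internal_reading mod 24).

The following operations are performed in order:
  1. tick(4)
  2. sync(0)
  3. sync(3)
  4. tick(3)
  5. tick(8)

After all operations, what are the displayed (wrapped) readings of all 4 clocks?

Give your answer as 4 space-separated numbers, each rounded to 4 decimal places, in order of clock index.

After op 1 tick(4): ref=4.0000 raw=[6.0000 6.0000 4.4000 8.0000]
After op 2 sync(0): ref=4.0000 raw=[4.0000 6.0000 4.4000 8.0000]
After op 3 sync(3): ref=4.0000 raw=[4.0000 6.0000 4.4000 4.0000]
After op 4 tick(3): ref=7.0000 raw=[8.5000 10.5000 7.7000 10.0000]
After op 5 tick(8): ref=15.0000 raw=[20.5000 22.5000 16.5000 26.0000]
Wrap final raw readings (mod 24): 20.5000 mod 24 = 20.5000; 22.5000 mod 24 = 22.5000; 16.5000 mod 24 = 16.5000; 26.0000 mod 24 = 2.0000

Answer: 20.5000 22.5000 16.5000 2.0000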